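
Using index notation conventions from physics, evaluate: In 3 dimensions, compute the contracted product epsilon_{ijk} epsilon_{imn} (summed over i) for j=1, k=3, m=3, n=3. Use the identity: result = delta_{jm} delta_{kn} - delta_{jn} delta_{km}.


Using the identity: epsilon_{ijk} epsilon_{imn} = delta_{jm} delta_{kn} - delta_{jn} delta_{km}.
delta_{13} = 0
delta_{33} = 1
delta_{13} = 0
delta_{33} = 1
Result = 0 * 1 - 0 * 1 = 0 - 0 = 0

0


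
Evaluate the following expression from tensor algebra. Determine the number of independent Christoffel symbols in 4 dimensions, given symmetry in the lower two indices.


Christoffel symbols Gamma^k_{ij} are symmetric in i,j, so there are d * d(d+1)/2 independent symbols.
d = 4
d(d+1)/2 = 4 * 5 / 2 = 10
Total = 4 * 10 = 40

40


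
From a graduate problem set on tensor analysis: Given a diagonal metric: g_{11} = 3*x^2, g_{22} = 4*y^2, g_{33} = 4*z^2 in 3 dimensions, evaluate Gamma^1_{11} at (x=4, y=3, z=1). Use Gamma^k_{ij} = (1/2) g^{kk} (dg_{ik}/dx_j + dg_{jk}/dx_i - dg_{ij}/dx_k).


For a diagonal metric, Gamma^k_{ij} = (1/2) g^{kk} (dg_{ik}/dx_j + dg_{jk}/dx_i - dg_{ij}/dx_k).
The metric is diagonal, so g_{ab} = 0 for a != b.
At the given point: g_{11} = 48, g_{22} = 36, g_{33} = 4
g^{11} = 1/48
dg_{11}/dx_1 = dg_{11}/dx_1 = 24
dg_{11}/dx_1 = dg_{11}/dx_1 = 24
dg_{11}/dx_1 = dg_{11}/dx_1 = 24
Numerator = 24 + 24 - 24 = 24
Gamma^1_{11} = 24 / (2 * 48) = 1/4

1/4


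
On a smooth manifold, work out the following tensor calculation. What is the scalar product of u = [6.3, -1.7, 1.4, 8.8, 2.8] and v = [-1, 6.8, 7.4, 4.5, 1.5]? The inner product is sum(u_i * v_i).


The inner product u . v = sum of u_i * v_i.
Term-by-term: 6.3 * -1, -1.7 * 6.8, 1.4 * 7.4, 8.8 * 4.5, 2.8 * 1.5
Products: -6.3, -11.56, 10.36, 39.6, 4.2
Sum = -6.3 + -11.56 + 10.36 + 39.6 + 4.2 = 36.3

36.3


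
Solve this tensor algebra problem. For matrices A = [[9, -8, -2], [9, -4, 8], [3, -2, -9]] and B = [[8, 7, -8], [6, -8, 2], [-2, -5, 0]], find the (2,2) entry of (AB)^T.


(AB)^T_{ij} = (AB)_{ji} = sum_k A_{jk} B_{ki}.
For i=2, j=2 we need (AB)_{22}:
A_{21} * B_{12} = 9 * 7 = 63
A_{22} * B_{22} = -4 * -8 = 32
A_{23} * B_{32} = 8 * -5 = -40
Sum = 63 + 32 + -40 = 55

55


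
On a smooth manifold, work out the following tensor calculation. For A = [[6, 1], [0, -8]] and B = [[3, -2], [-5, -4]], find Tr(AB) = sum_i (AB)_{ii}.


Tr(AB) = sum_i (AB)_{ii} where (AB)_{ii} = sum_k A_{ik} B_{ki}.
(AB)_{11} = 6*3 + 1*-5 = 13
(AB)_{22} = 0*-2 + -8*-4 = 32
Tr(AB) = 13 + 32 = 45

45


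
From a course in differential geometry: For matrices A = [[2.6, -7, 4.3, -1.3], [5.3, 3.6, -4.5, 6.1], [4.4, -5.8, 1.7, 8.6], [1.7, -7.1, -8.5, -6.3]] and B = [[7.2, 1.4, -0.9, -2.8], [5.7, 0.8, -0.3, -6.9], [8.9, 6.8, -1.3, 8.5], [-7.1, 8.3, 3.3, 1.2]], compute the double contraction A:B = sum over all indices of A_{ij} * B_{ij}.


A:B = sum over all i,j of A_{ij} * B_{ij}.
Row 1: 2.6*7.2=18.72, -7*1.4=-9.8, 4.3*-0.9=-3.87, -1.3*-2.8=3.64 => row sum = 8.69
Row 2: 5.3*5.7=30.21, 3.6*0.8=2.88, -4.5*-0.3=1.35, 6.1*-6.9=-42.09 => row sum = -7.65
Row 3: 4.4*8.9=39.16, -5.8*6.8=-39.44, 1.7*-1.3=-2.21, 8.6*8.5=73.1 => row sum = 70.61
Row 4: 1.7*-7.1=-12.07, -7.1*8.3=-58.93, -8.5*3.3=-28.05, -6.3*1.2=-7.56 => row sum = -106.61
Total = 8.69 + -7.65 + 70.61 + -106.61 = -34.96

-34.96


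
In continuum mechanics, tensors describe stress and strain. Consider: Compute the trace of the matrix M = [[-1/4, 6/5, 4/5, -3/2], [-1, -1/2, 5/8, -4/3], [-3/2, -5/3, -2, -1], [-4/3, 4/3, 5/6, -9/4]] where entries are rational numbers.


The trace is the sum of diagonal entries.
Diagonal: M[1,1] = -1/4, M[2,2] = -1/2, M[3,3] = -2, M[4,4] = -9/4
Tr(M) = -1/4 + -1/2 + -2 + -9/4
Computing step by step:
After adding M[1,1]: -1/4
After adding M[2,2]: -3/4
After adding M[3,3]: -11/4
After adding M[4,4]: -5
Tr(M) = -5

-5


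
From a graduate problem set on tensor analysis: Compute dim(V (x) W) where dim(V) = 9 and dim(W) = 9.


The dimension of a tensor product is the product of dimensions.
dim(V) = 9, dim(W) = 9
dim(V (x) W) = 9 * 9 = 81

81


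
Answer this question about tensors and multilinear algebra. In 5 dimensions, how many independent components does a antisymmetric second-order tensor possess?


A antisymmetric rank-2 tensor in d dimensions has d(d-1)/2 independent components.
d = 5
d(d-1)/2 = 5 * 4 / 2 = 20 / 2 = 10

10


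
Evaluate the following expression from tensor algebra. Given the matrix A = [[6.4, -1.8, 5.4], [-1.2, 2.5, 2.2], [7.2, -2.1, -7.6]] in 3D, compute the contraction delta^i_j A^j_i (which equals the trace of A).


The contraction (trace) of a rank-2 tensor is the sum of its diagonal elements.
Diagonal entries: A[1,1] = 6.4, A[2,2] = 2.5, A[3,3] = -7.6
Tr(A) = 6.4 + 2.5 + -7.6 = 1.3

1.3


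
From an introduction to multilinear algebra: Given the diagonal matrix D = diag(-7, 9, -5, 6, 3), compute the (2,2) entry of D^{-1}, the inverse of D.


For a diagonal matrix, the inverse has entries (D^{-1})_{ii} = 1/d_{ii}.
The diagonal entries are: d_{11} = -7, d_{22} = 9, d_{33} = -5, d_{44} = 6, d_{55} = 3
We need (D^{-1})_{22} = 1/d_{22} = 1/9 = 1/9

1/9


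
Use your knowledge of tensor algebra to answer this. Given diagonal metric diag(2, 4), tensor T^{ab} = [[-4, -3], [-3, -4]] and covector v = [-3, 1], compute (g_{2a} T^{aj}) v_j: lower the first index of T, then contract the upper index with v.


Step 1: lower the first index. For a diagonal metric, g_{ia} T^{aj} = g_{ii} T^{ij} (no sum on i).
g_{22} = 4
S_2{}^1 = 4 * T^{21} = 4 * -3 = -12
S_2{}^2 = 4 * T^{22} = 4 * -4 = -16
Step 2: contract S_2{}^j with v_j.
S_2{}^1 * v_1 = -12 * -3 = 36
S_2{}^2 * v_2 = -16 * 1 = -16
Result = 36 + -16 = 20

20


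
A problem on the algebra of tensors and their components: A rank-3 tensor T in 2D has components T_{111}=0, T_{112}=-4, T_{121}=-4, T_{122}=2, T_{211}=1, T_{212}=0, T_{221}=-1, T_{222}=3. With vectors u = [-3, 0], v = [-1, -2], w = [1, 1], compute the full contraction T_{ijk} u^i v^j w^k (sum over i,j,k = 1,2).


S = sum over i,j,k of T_{ijk} u_i v_j w_k. Expanding all 8 terms:
T_{111}*u_1*v_1*w_1 = 0*-3*-1*1 = 0  (running total: 0)
T_{112}*u_1*v_1*w_2 = -4*-3*-1*1 = -12  (running total: -12)
T_{121}*u_1*v_2*w_1 = -4*-3*-2*1 = -24  (running total: -36)
T_{122}*u_1*v_2*w_2 = 2*-3*-2*1 = 12  (running total: -24)
T_{211}*u_2*v_1*w_1 = 1*0*-1*1 = 0  (running total: -24)
T_{212}*u_2*v_1*w_2 = 0*0*-1*1 = 0  (running total: -24)
T_{221}*u_2*v_2*w_1 = -1*0*-2*1 = 0  (running total: -24)
T_{222}*u_2*v_2*w_2 = 3*0*-2*1 = 0  (running total: -24)
S = -24

-24


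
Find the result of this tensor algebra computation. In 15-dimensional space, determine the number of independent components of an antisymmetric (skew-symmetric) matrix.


An antisymmetric rank-2 tensor satisfies A_{ij} = -A_{ji}, so diagonal entries are zero.
The independent components are the upper-triangular entries: C(n, 2) = n(n-1)/2.
n = 15
C(15, 2) = 15 * 14 / 2 = 210 / 2 = 105

105


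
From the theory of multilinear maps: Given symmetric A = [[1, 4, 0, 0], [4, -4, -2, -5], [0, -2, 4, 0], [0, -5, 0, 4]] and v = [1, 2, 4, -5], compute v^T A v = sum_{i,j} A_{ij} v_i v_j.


First compute Av:
(Av)_1 = 1*1 + 4*2 + 0*4 + 0*-5 = 9
(Av)_2 = 4*1 + -4*2 + -2*4 + -5*-5 = 13
(Av)_3 = 0*1 + -2*2 + 4*4 + 0*-5 = 12
(Av)_4 = 0*1 + -5*2 + 0*4 + 4*-5 = -30
Av = [9, 13, 12, -30]
Then v^T (Av) = 1*9 + 2*13 + 4*12 + -5*-30
= 9 + 26 + 48 + 150 = 233

233


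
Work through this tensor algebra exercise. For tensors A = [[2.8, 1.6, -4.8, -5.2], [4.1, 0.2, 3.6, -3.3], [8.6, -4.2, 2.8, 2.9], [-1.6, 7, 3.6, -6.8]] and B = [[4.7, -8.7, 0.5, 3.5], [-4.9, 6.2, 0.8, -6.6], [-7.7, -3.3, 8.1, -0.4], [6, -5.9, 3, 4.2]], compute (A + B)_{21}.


Tensor addition is component-wise: (A + B)_{ij} = A_{ij} + B_{ij}.
A_{21} = 4.1
B_{21} = -4.9
(A + B)_{21} = 4.1 + -4.9 = -0.8

-0.8


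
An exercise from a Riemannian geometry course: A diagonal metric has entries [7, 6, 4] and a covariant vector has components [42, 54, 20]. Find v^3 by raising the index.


To raise an index with a diagonal metric: v^i = v_i / g_{ii}.
For index 3: v_3 = 20, g_{33} = 4
v^3 = 20 / 4 = 5

5


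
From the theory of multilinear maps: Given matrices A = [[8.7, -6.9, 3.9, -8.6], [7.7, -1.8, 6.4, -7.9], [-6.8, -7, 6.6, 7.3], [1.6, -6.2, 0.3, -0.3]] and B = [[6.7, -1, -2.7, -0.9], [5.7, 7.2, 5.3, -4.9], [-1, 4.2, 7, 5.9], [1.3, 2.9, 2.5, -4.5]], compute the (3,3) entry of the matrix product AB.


(AB)_{ij} = sum_k A_{ik} B_{kj}.
For i=3, j=3:
A_{31} * B_{13} = -6.8 * -2.7 = 18.36
A_{32} * B_{23} = -7 * 5.3 = -37.1
A_{33} * B_{33} = 6.6 * 7 = 46.2
A_{34} * B_{43} = 7.3 * 2.5 = 18.25
Sum = 18.36 + -37.1 + 46.2 + 18.25 = 45.71

45.71


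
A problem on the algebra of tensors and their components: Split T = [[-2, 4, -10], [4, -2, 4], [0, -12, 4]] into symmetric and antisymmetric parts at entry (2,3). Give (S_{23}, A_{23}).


T_{23} = 4
T_{32} = -12
S_{23} = (4 + -12)/2 = -8/2 = -4
A_{23} = (4 - -12)/2 = 16/2 = 8
Check: S + A = -4 + 8 = 4 = T_{23}.

(-4, 8)


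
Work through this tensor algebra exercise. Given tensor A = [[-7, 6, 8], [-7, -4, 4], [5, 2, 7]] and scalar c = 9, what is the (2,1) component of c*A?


Scalar multiplication: (cA)_{ij} = c * A_{ij}.
c = 9
A_{21} = -7
(cA)_{21} = 9 * -7 = -63

-63


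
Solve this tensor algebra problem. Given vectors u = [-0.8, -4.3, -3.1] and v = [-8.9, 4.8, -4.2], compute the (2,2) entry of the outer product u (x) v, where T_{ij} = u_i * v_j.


The outer product entry T_{ij} = u_i * v_j.
We need i=2, j=2.
u_2 = -4.3, v_2 = 4.8
T_{2,2} = -4.3 * 4.8 = -20.64

-20.64


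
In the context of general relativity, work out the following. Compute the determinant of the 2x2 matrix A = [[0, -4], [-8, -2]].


For a 2x2 matrix [[a, b], [c, d]], det = a*d - b*c.
a = 0, b = -4, c = -8, d = -2
a*d = 0 * -2 = 0
b*c = -4 * -8 = 32
det = 0 - 32 = -32

-32


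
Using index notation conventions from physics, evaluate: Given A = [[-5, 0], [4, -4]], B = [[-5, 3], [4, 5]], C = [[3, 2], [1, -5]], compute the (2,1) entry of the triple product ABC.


(ABC)_{21} = sum_m (AB)_{2m} C_{m1}. First compute row 2 of AB.
(AB)_{21} = 4*-5 + -4*4 = -36
(AB)_{22} = 4*3 + -4*5 = -8
Now contract with column 1 of C:
(AB)_{21} * C_{11} = -36 * 3 = -108
(AB)_{22} * C_{21} = -8 * 1 = -8
(ABC)_{21} = -108 + -8 = -116

-116


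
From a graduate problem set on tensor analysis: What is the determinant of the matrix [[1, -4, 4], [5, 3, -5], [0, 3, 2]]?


Expanding along the first row, det(A) = a11*M_11 - a12*M_12 + a13*M_13, where M_1j is the (1,j) minor.
Minor M_11 = 3*2 - -5*3 = 21
Minor M_12 = 5*2 - -5*0 = 10
Minor M_13 = 5*3 - 3*0 = 15
det = 1*(21) - -4*(10) + 4*(15)
    = 21 - -40 + 60
    = 121

121


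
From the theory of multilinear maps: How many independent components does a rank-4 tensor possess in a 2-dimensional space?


The number of components of a rank-r tensor in d dimensions is d^r.
Here d = 2 and r = 4.
2^4 = 16

16


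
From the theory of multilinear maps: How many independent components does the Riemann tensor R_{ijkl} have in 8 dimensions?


The Riemann tensor in d dimensions has d^2(d^2 - 1)/12 independent components.
d = 8, so d^2 = 64
d^2 - 1 = 63
d^2(d^2 - 1) = 64 * 63 = 4032
Divide by 12: 4032 / 12 = 336

336


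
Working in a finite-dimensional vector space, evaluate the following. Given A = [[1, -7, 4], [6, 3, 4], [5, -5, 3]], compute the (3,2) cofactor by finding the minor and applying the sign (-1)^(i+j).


To find cofactor C_{32}, delete row 3 and column 2.
The resulting 2x2 submatrix is: [[1, 4], [6, 4]]
Minor M_{32} = 1*4 - 4*6
  = 4 - 24 = -20
Sign = (-1)^(3+2) = (-1)^5 = -1
Cofactor C_{32} = -1 * -20 = 20

20


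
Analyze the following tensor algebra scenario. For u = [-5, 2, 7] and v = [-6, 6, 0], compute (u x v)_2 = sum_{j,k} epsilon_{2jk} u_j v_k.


(u x v)_2 = sum_{j,k} epsilon_{2jk} u_j v_k. Only permutations of (1,2,3) contribute; the two non-zero terms are:
eps_{213} u_1 v_3 = -1 * -5 * 0 = 0
eps_{231} u_3 v_1 = 1 * 7 * -6 = -42
(u x v)_2 = -42

-42


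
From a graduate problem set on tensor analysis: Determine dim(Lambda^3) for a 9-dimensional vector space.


The dimension of the space of p-forms on an n-dimensional space is C(n, p).
n = 9, p = 3
C(9, 3) = 9! / (3! * 6!) = 84

84


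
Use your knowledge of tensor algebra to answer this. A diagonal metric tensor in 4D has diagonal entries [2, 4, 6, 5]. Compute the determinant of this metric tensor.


For a diagonal metric, the determinant is the product of diagonal entries.
Diagonal entries: 2, 4, 6, 5
det(g) = 2 * 4 * 6 * 5 = 240

240


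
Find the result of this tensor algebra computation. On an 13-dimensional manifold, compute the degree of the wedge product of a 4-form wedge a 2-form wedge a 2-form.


The degree of a wedge product is the sum of the degrees of the individual forms.
Degrees: 4, 2, 2
Total degree = 4 + 2 + 2 = 8

8


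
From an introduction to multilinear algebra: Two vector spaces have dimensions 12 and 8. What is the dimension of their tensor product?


The dimension of a tensor product is the product of dimensions.
dim(V) = 12, dim(W) = 8
dim(V (x) W) = 12 * 8 = 96

96


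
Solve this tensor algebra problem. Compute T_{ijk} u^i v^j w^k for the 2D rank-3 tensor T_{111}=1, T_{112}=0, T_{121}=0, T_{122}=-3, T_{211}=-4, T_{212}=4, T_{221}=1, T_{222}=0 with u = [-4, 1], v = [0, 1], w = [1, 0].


S = sum over i,j,k of T_{ijk} u_i v_j w_k. Expanding all 8 terms:
T_{111}*u_1*v_1*w_1 = 1*-4*0*1 = 0  (running total: 0)
T_{112}*u_1*v_1*w_2 = 0*-4*0*0 = 0  (running total: 0)
T_{121}*u_1*v_2*w_1 = 0*-4*1*1 = 0  (running total: 0)
T_{122}*u_1*v_2*w_2 = -3*-4*1*0 = 0  (running total: 0)
T_{211}*u_2*v_1*w_1 = -4*1*0*1 = 0  (running total: 0)
T_{212}*u_2*v_1*w_2 = 4*1*0*0 = 0  (running total: 0)
T_{221}*u_2*v_2*w_1 = 1*1*1*1 = 1  (running total: 1)
T_{222}*u_2*v_2*w_2 = 0*1*1*0 = 0  (running total: 1)
S = 1

1


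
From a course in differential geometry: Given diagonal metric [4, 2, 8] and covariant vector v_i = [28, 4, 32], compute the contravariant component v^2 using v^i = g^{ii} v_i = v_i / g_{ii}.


To raise an index with a diagonal metric: v^i = v_i / g_{ii}.
For index 2: v_2 = 4, g_{22} = 2
v^2 = 4 / 2 = 2

2


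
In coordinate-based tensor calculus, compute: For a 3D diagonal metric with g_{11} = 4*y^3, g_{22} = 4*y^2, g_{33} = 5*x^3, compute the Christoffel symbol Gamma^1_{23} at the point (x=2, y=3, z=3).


For a diagonal metric, Gamma^k_{ij} = (1/2) g^{kk} (dg_{ik}/dx_j + dg_{jk}/dx_i - dg_{ij}/dx_k).
The metric is diagonal, so g_{ab} = 0 for a != b.
At the given point: g_{11} = 108, g_{22} = 36, g_{33} = 40
g^{11} = 1/108
dg_{21}/dx_3 = 0 (off-diagonal)
dg_{31}/dx_2 = 0 (off-diagonal)
dg_{23}/dx_1 = 0 (off-diagonal)
Numerator = 0 + 0 - 0 = 0
Gamma^1_{23} = 0 / (2 * 108) = 0

0


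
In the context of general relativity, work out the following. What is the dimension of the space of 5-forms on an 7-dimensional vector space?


The dimension of the space of p-forms on an n-dimensional space is C(n, p).
n = 7, p = 5
C(7, 5) = 7! / (5! * 2!) = 21

21


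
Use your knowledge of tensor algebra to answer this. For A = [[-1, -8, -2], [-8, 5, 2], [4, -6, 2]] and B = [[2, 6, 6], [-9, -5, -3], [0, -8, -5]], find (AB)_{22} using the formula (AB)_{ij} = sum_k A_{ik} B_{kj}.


(AB)_{ij} = sum_k A_{ik} B_{kj}.
For i=2, j=2:
A_{21} * B_{12} = -8 * 6 = -48
A_{22} * B_{22} = 5 * -5 = -25
A_{23} * B_{32} = 2 * -8 = -16
Sum = -48 + -25 + -16 = -89

-89


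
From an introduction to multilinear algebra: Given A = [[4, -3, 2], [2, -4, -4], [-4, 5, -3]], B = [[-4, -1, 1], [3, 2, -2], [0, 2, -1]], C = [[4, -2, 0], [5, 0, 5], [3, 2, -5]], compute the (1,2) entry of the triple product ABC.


(ABC)_{12} = sum_m (AB)_{1m} C_{m2}. First compute row 1 of AB.
(AB)_{11} = 4*-4 + -3*3 + 2*0 = -25
(AB)_{12} = 4*-1 + -3*2 + 2*2 = -6
(AB)_{13} = 4*1 + -3*-2 + 2*-1 = 8
Now contract with column 2 of C:
(AB)_{11} * C_{12} = -25 * -2 = 50
(AB)_{12} * C_{22} = -6 * 0 = 0
(AB)_{13} * C_{32} = 8 * 2 = 16
(ABC)_{12} = 50 + 0 + 16 = 66

66


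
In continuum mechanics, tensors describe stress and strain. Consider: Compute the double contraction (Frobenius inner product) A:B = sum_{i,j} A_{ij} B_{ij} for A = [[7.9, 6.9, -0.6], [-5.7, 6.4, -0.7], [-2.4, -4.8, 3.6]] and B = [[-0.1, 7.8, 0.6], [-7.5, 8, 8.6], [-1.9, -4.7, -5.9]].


A:B = sum over all i,j of A_{ij} * B_{ij}.
Row 1: 7.9*-0.1=-0.79, 6.9*7.8=53.82, -0.6*0.6=-0.36 => row sum = 52.67
Row 2: -5.7*-7.5=42.75, 6.4*8=51.2, -0.7*8.6=-6.02 => row sum = 87.93
Row 3: -2.4*-1.9=4.56, -4.8*-4.7=22.56, 3.6*-5.9=-21.24 => row sum = 5.88
Total = 52.67 + 87.93 + 5.88 = 146.48

146.48


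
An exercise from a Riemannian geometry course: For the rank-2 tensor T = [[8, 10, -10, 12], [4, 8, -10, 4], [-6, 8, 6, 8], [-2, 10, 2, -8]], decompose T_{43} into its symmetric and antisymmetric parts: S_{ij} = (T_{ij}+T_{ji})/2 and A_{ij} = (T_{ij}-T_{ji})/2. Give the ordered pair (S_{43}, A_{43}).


T_{43} = 2
T_{34} = 8
S_{43} = (2 + 8)/2 = 10/2 = 5
A_{43} = (2 - 8)/2 = -6/2 = -3
Check: S + A = 5 + -3 = 2 = T_{43}.

(5, -3)


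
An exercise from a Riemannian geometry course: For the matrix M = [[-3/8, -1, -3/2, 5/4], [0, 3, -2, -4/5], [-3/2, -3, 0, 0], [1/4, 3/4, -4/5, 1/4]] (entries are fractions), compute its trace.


The trace is the sum of diagonal entries.
Diagonal: M[1,1] = -3/8, M[2,2] = 3, M[3,3] = 0, M[4,4] = 1/4
Tr(M) = -3/8 + 3 + 0 + 1/4
Computing step by step:
After adding M[1,1]: -3/8
After adding M[2,2]: 21/8
After adding M[3,3]: 21/8
After adding M[4,4]: 23/8
Tr(M) = 23/8

23/8


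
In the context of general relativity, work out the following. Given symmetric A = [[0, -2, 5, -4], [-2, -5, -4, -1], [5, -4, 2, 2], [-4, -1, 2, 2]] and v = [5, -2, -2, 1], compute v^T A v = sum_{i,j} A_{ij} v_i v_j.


First compute Av:
(Av)_1 = 0*5 + -2*-2 + 5*-2 + -4*1 = -10
(Av)_2 = -2*5 + -5*-2 + -4*-2 + -1*1 = 7
(Av)_3 = 5*5 + -4*-2 + 2*-2 + 2*1 = 31
(Av)_4 = -4*5 + -1*-2 + 2*-2 + 2*1 = -20
Av = [-10, 7, 31, -20]
Then v^T (Av) = 5*-10 + -2*7 + -2*31 + 1*-20
= -50 + -14 + -62 + -20 = -146

-146


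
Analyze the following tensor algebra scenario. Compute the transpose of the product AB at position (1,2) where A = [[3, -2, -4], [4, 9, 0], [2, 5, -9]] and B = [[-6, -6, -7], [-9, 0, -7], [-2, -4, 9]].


(AB)^T_{ij} = (AB)_{ji} = sum_k A_{jk} B_{ki}.
For i=1, j=2 we need (AB)_{21}:
A_{21} * B_{11} = 4 * -6 = -24
A_{22} * B_{21} = 9 * -9 = -81
A_{23} * B_{31} = 0 * -2 = 0
Sum = -24 + -81 + 0 = -105

-105


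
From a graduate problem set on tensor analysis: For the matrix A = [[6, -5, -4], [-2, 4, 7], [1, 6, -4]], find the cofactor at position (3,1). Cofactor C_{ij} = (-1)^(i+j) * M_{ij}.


To find cofactor C_{31}, delete row 3 and column 1.
The resulting 2x2 submatrix is: [[-5, -4], [4, 7]]
Minor M_{31} = -5*7 - -4*4
  = -35 - -16 = -19
Sign = (-1)^(3+1) = (-1)^4 = 1
Cofactor C_{31} = 1 * -19 = -19

-19


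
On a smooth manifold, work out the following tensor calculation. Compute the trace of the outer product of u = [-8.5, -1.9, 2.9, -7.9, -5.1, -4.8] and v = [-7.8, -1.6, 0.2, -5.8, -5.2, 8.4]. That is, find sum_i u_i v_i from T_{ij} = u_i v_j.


The outer product gives T_{ij} = u_i v_j.
The trace (contraction) is Tr(T) = sum_i T_{ii} = sum_i u_i v_i.
Diagonal entries:
T_{11} = u_1 * v_1 = -8.5 * -7.8 = 66.3
T_{22} = u_2 * v_2 = -1.9 * -1.6 = 3.04
T_{33} = u_3 * v_3 = 2.9 * 0.2 = 0.58
T_{44} = u_4 * v_4 = -7.9 * -5.8 = 45.82
T_{55} = u_5 * v_5 = -5.1 * -5.2 = 26.52
T_{66} = u_6 * v_6 = -4.8 * 8.4 = -40.32
Tr(T) = 66.3 + 3.04 + 0.58 + 45.82 + 26.52 + -40.32 = 101.94

101.94


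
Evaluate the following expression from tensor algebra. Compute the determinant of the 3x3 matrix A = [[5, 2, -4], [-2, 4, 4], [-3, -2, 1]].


Expanding along the first row, det(A) = a11*M_11 - a12*M_12 + a13*M_13, where M_1j is the (1,j) minor.
Minor M_11 = 4*1 - 4*-2 = 12
Minor M_12 = -2*1 - 4*-3 = 10
Minor M_13 = -2*-2 - 4*-3 = 16
det = 5*(12) - 2*(10) + -4*(16)
    = 60 - 20 + -64
    = -24

-24


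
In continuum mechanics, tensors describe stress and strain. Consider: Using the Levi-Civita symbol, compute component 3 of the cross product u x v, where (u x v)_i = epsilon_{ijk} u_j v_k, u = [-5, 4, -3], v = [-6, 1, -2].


(u x v)_3 = sum_{j,k} epsilon_{3jk} u_j v_k. Only permutations of (1,2,3) contribute; the two non-zero terms are:
eps_{312} u_1 v_2 = 1 * -5 * 1 = -5
eps_{321} u_2 v_1 = -1 * 4 * -6 = 24
(u x v)_3 = 19

19


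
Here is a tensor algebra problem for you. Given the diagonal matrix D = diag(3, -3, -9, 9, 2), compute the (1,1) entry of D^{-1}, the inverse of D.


For a diagonal matrix, the inverse has entries (D^{-1})_{ii} = 1/d_{ii}.
The diagonal entries are: d_{11} = 3, d_{22} = -3, d_{33} = -9, d_{44} = 9, d_{55} = 2
We need (D^{-1})_{11} = 1/d_{11} = 1/3 = 1/3

1/3


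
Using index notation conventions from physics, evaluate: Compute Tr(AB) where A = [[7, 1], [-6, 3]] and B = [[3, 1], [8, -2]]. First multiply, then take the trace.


Tr(AB) = sum_i (AB)_{ii} where (AB)_{ii} = sum_k A_{ik} B_{ki}.
(AB)_{11} = 7*3 + 1*8 = 29
(AB)_{22} = -6*1 + 3*-2 = -12
Tr(AB) = 29 + -12 = 17

17


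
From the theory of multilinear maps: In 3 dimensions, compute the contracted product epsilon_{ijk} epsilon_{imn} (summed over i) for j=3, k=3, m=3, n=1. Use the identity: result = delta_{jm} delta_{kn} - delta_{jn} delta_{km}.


Using the identity: epsilon_{ijk} epsilon_{imn} = delta_{jm} delta_{kn} - delta_{jn} delta_{km}.
delta_{33} = 1
delta_{31} = 0
delta_{31} = 0
delta_{33} = 1
Result = 1 * 0 - 0 * 1 = 0 - 0 = 0

0


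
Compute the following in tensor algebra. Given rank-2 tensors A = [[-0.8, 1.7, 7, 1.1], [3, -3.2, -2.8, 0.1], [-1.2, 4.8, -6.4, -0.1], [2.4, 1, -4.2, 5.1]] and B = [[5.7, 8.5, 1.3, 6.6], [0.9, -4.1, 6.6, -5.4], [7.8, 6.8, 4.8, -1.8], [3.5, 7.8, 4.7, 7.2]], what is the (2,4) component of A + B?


Tensor addition is component-wise: (A + B)_{ij} = A_{ij} + B_{ij}.
A_{24} = 0.1
B_{24} = -5.4
(A + B)_{24} = 0.1 + -5.4 = -5.3

-5.3


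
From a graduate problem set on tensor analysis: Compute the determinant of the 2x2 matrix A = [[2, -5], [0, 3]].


For a 2x2 matrix [[a, b], [c, d]], det = a*d - b*c.
a = 2, b = -5, c = 0, d = 3
a*d = 2 * 3 = 6
b*c = -5 * 0 = 0
det = 6 - 0 = 6

6


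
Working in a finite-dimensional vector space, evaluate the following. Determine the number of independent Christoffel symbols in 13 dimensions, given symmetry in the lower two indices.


Christoffel symbols Gamma^k_{ij} are symmetric in i,j, so there are d * d(d+1)/2 independent symbols.
d = 13
d(d+1)/2 = 13 * 14 / 2 = 91
Total = 13 * 91 = 1183

1183


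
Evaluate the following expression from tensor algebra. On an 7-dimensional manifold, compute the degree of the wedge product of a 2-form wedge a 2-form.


The degree of a wedge product is the sum of the degrees of the individual forms.
Degrees: 2, 2
Total degree = 2 + 2 = 4

4


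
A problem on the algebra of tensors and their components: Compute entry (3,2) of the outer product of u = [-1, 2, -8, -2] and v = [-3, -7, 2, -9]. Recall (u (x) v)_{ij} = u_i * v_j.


The outer product entry T_{ij} = u_i * v_j.
We need i=3, j=2.
u_3 = -8, v_2 = -7
T_{3,2} = -8 * -7 = 56

56


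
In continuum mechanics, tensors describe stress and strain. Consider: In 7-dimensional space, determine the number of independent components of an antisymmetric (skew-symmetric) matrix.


An antisymmetric rank-2 tensor satisfies A_{ij} = -A_{ji}, so diagonal entries are zero.
The independent components are the upper-triangular entries: C(n, 2) = n(n-1)/2.
n = 7
C(7, 2) = 7 * 6 / 2 = 42 / 2 = 21

21


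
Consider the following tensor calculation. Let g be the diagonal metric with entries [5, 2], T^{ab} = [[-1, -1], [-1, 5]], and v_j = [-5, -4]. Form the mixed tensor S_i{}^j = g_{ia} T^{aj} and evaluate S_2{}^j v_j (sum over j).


Step 1: lower the first index. For a diagonal metric, g_{ia} T^{aj} = g_{ii} T^{ij} (no sum on i).
g_{22} = 2
S_2{}^1 = 2 * T^{21} = 2 * -1 = -2
S_2{}^2 = 2 * T^{22} = 2 * 5 = 10
Step 2: contract S_2{}^j with v_j.
S_2{}^1 * v_1 = -2 * -5 = 10
S_2{}^2 * v_2 = 10 * -4 = -40
Result = 10 + -40 = -30

-30


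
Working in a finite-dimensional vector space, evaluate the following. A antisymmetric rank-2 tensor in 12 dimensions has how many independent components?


A antisymmetric rank-2 tensor in d dimensions has d(d-1)/2 independent components.
d = 12
d(d-1)/2 = 12 * 11 / 2 = 132 / 2 = 66

66


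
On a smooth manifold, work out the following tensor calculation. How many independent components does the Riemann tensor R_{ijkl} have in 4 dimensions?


The Riemann tensor in d dimensions has d^2(d^2 - 1)/12 independent components.
d = 4, so d^2 = 16
d^2 - 1 = 15
d^2(d^2 - 1) = 16 * 15 = 240
Divide by 12: 240 / 12 = 20

20


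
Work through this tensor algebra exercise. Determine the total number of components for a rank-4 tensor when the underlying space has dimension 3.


The number of components of a rank-r tensor in d dimensions is d^r.
Here d = 3 and r = 4.
3^4 = 81

81


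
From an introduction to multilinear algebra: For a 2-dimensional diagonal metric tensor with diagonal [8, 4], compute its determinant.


For a diagonal metric, the determinant is the product of diagonal entries.
Diagonal entries: 8, 4
det(g) = 8 * 4 = 32

32


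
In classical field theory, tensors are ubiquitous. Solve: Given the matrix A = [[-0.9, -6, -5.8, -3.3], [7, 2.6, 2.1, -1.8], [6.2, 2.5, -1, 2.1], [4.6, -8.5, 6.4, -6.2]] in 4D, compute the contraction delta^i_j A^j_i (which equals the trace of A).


The contraction (trace) of a rank-2 tensor is the sum of its diagonal elements.
Diagonal entries: A[1,1] = -0.9, A[2,2] = 2.6, A[3,3] = -1, A[4,4] = -6.2
Tr(A) = -0.9 + 2.6 + -1 + -6.2 = -5.5

-5.5


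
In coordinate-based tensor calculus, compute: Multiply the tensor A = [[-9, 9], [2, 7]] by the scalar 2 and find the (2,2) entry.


Scalar multiplication: (cA)_{ij} = c * A_{ij}.
c = 2
A_{22} = 7
(cA)_{22} = 2 * 7 = 14

14


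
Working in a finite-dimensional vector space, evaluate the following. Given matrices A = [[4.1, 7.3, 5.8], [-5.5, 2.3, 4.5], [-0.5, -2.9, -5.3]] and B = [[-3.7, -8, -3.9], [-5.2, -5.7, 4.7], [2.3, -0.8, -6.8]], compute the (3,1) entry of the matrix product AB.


(AB)_{ij} = sum_k A_{ik} B_{kj}.
For i=3, j=1:
A_{31} * B_{11} = -0.5 * -3.7 = 1.85
A_{32} * B_{21} = -2.9 * -5.2 = 15.08
A_{33} * B_{31} = -5.3 * 2.3 = -12.19
Sum = 1.85 + 15.08 + -12.19 = 4.74

4.74


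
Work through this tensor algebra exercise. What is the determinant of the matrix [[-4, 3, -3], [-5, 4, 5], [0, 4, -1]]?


Expanding along the first row, det(A) = a11*M_11 - a12*M_12 + a13*M_13, where M_1j is the (1,j) minor.
Minor M_11 = 4*-1 - 5*4 = -24
Minor M_12 = -5*-1 - 5*0 = 5
Minor M_13 = -5*4 - 4*0 = -20
det = -4*(-24) - 3*(5) + -3*(-20)
    = 96 - 15 + 60
    = 141

141


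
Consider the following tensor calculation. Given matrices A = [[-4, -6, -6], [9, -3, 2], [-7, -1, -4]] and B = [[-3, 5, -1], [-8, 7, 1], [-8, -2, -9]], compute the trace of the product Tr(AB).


Tr(AB) = sum_i (AB)_{ii} where (AB)_{ii} = sum_k A_{ik} B_{ki}.
(AB)_{11} = -4*-3 + -6*-8 + -6*-8 = 108
(AB)_{22} = 9*5 + -3*7 + 2*-2 = 20
(AB)_{33} = -7*-1 + -1*1 + -4*-9 = 42
Tr(AB) = 108 + 20 + 42 = 170

170


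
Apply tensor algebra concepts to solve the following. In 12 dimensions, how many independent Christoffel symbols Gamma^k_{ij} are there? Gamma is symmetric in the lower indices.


Christoffel symbols Gamma^k_{ij} are symmetric in i,j, so there are d * d(d+1)/2 independent symbols.
d = 12
d(d+1)/2 = 12 * 13 / 2 = 78
Total = 12 * 78 = 936

936


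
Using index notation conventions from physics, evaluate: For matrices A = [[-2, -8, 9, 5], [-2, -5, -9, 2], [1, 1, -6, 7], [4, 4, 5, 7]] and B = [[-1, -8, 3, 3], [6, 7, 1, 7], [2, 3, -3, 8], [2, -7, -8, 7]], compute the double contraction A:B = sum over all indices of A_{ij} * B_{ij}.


A:B = sum over all i,j of A_{ij} * B_{ij}.
Row 1: -2*-1=2, -8*-8=64, 9*3=27, 5*3=15 => row sum = 108
Row 2: -2*6=-12, -5*7=-35, -9*1=-9, 2*7=14 => row sum = -42
Row 3: 1*2=2, 1*3=3, -6*-3=18, 7*8=56 => row sum = 79
Row 4: 4*2=8, 4*-7=-28, 5*-8=-40, 7*7=49 => row sum = -11
Total = 108 + -42 + 79 + -11 = 134

134


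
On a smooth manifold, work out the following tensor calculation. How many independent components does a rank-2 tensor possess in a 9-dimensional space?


The number of components of a rank-r tensor in d dimensions is d^r.
Here d = 9 and r = 2.
9^2 = 81

81


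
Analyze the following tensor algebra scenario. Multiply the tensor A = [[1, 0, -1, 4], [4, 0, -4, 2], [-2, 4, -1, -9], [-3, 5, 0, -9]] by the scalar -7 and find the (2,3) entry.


Scalar multiplication: (cA)_{ij} = c * A_{ij}.
c = -7
A_{23} = -4
(cA)_{23} = -7 * -4 = 28

28


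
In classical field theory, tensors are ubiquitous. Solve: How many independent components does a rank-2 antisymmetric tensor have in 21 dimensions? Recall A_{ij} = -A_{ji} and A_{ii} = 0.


An antisymmetric rank-2 tensor satisfies A_{ij} = -A_{ji}, so diagonal entries are zero.
The independent components are the upper-triangular entries: C(n, 2) = n(n-1)/2.
n = 21
C(21, 2) = 21 * 20 / 2 = 420 / 2 = 210

210


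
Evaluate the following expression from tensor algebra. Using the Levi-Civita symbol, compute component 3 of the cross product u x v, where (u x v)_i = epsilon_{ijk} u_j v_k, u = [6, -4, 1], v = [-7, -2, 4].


(u x v)_3 = sum_{j,k} epsilon_{3jk} u_j v_k. Only permutations of (1,2,3) contribute; the two non-zero terms are:
eps_{312} u_1 v_2 = 1 * 6 * -2 = -12
eps_{321} u_2 v_1 = -1 * -4 * -7 = -28
(u x v)_3 = -40

-40


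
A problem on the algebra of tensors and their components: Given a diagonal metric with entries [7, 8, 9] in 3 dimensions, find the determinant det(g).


For a diagonal metric, the determinant is the product of diagonal entries.
Diagonal entries: 7, 8, 9
det(g) = 7 * 8 * 9 = 504

504


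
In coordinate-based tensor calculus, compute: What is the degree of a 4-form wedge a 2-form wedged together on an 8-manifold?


The degree of a wedge product is the sum of the degrees of the individual forms.
Degrees: 4, 2
Total degree = 4 + 2 = 6

6


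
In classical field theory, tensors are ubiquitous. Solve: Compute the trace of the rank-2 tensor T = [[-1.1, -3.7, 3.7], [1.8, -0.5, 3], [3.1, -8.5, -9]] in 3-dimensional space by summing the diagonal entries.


The contraction (trace) of a rank-2 tensor is the sum of its diagonal elements.
Diagonal entries: A[1,1] = -1.1, A[2,2] = -0.5, A[3,3] = -9
Tr(A) = -1.1 + -0.5 + -9 = -10.6

-10.6


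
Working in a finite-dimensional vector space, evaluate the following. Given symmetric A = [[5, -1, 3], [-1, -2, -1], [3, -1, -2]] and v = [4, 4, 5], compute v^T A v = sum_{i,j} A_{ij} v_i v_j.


First compute Av:
(Av)_1 = 5*4 + -1*4 + 3*5 = 31
(Av)_2 = -1*4 + -2*4 + -1*5 = -17
(Av)_3 = 3*4 + -1*4 + -2*5 = -2
Av = [31, -17, -2]
Then v^T (Av) = 4*31 + 4*-17 + 5*-2
= 124 + -68 + -10 = 46

46


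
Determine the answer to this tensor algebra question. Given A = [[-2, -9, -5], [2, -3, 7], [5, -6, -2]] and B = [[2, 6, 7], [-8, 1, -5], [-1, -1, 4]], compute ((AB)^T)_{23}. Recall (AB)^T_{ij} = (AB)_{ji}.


(AB)^T_{ij} = (AB)_{ji} = sum_k A_{jk} B_{ki}.
For i=2, j=3 we need (AB)_{32}:
A_{31} * B_{12} = 5 * 6 = 30
A_{32} * B_{22} = -6 * 1 = -6
A_{33} * B_{32} = -2 * -1 = 2
Sum = 30 + -6 + 2 = 26

26


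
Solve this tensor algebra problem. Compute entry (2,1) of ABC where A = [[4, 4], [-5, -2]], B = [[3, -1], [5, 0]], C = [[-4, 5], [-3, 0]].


(ABC)_{21} = sum_m (AB)_{2m} C_{m1}. First compute row 2 of AB.
(AB)_{21} = -5*3 + -2*5 = -25
(AB)_{22} = -5*-1 + -2*0 = 5
Now contract with column 1 of C:
(AB)_{21} * C_{11} = -25 * -4 = 100
(AB)_{22} * C_{21} = 5 * -3 = -15
(ABC)_{21} = 100 + -15 = 85

85


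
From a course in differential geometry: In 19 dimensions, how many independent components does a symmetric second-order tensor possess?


A symmetric rank-2 tensor in d dimensions has d(d+1)/2 independent components.
d = 19
d(d+1)/2 = 19 * 20 / 2 = 380 / 2 = 190

190


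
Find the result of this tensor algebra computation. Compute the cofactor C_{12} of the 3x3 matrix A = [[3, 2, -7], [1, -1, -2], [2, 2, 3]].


To find cofactor C_{12}, delete row 1 and column 2.
The resulting 2x2 submatrix is: [[1, -2], [2, 3]]
Minor M_{12} = 1*3 - -2*2
  = 3 - -4 = 7
Sign = (-1)^(1+2) = (-1)^3 = -1
Cofactor C_{12} = -1 * 7 = -7

-7


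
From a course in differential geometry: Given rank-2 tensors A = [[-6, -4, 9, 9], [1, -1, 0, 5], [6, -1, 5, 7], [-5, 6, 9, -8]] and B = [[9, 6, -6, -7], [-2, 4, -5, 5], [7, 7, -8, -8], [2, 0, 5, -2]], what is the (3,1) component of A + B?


Tensor addition is component-wise: (A + B)_{ij} = A_{ij} + B_{ij}.
A_{31} = 6
B_{31} = 7
(A + B)_{31} = 6 + 7 = 13

13


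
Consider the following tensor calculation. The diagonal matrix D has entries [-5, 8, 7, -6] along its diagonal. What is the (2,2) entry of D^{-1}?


For a diagonal matrix, the inverse has entries (D^{-1})_{ii} = 1/d_{ii}.
The diagonal entries are: d_{11} = -5, d_{22} = 8, d_{33} = 7, d_{44} = -6
We need (D^{-1})_{22} = 1/d_{22} = 1/8 = 1/8

1/8


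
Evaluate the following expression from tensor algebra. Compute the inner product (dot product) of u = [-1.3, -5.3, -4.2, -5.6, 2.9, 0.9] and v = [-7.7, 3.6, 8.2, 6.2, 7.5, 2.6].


The inner product u . v = sum of u_i * v_i.
Term-by-term: -1.3 * -7.7, -5.3 * 3.6, -4.2 * 8.2, -5.6 * 6.2, 2.9 * 7.5, 0.9 * 2.6
Products: 10.01, -19.08, -34.44, -34.72, 21.75, 2.34
Sum = 10.01 + -19.08 + -34.44 + -34.72 + 21.75 + 2.34 = -54.14

-54.14


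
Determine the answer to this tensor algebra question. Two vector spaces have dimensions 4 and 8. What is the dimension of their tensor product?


The dimension of a tensor product is the product of dimensions.
dim(V) = 4, dim(W) = 8
dim(V (x) W) = 4 * 8 = 32

32


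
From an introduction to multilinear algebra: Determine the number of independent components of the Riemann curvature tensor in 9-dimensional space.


The Riemann tensor in d dimensions has d^2(d^2 - 1)/12 independent components.
d = 9, so d^2 = 81
d^2 - 1 = 80
d^2(d^2 - 1) = 81 * 80 = 6480
Divide by 12: 6480 / 12 = 540

540


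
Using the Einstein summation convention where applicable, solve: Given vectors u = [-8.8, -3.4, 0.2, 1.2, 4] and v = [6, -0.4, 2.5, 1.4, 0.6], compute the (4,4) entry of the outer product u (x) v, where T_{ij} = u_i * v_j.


The outer product entry T_{ij} = u_i * v_j.
We need i=4, j=4.
u_4 = 1.2, v_4 = 1.4
T_{4,4} = 1.2 * 1.4 = 1.68

1.68


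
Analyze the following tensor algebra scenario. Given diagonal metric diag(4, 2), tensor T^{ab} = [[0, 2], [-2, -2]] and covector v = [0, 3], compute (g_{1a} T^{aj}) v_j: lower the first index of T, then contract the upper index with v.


Step 1: lower the first index. For a diagonal metric, g_{ia} T^{aj} = g_{ii} T^{ij} (no sum on i).
g_{11} = 4
S_1{}^1 = 4 * T^{11} = 4 * 0 = 0
S_1{}^2 = 4 * T^{12} = 4 * 2 = 8
Step 2: contract S_1{}^j with v_j.
S_1{}^1 * v_1 = 0 * 0 = 0
S_1{}^2 * v_2 = 8 * 3 = 24
Result = 0 + 24 = 24

24


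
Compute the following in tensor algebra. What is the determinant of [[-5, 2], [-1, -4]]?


For a 2x2 matrix [[a, b], [c, d]], det = a*d - b*c.
a = -5, b = 2, c = -1, d = -4
a*d = -5 * -4 = 20
b*c = 2 * -1 = -2
det = 20 - -2 = 22

22


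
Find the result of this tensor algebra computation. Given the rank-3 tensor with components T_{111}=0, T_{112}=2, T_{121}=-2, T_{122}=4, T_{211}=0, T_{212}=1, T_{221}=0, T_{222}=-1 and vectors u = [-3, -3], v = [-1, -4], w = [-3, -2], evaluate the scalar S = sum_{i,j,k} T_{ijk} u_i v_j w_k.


S = sum over i,j,k of T_{ijk} u_i v_j w_k. Expanding all 8 terms:
T_{111}*u_1*v_1*w_1 = 0*-3*-1*-3 = 0  (running total: 0)
T_{112}*u_1*v_1*w_2 = 2*-3*-1*-2 = -12  (running total: -12)
T_{121}*u_1*v_2*w_1 = -2*-3*-4*-3 = 72  (running total: 60)
T_{122}*u_1*v_2*w_2 = 4*-3*-4*-2 = -96  (running total: -36)
T_{211}*u_2*v_1*w_1 = 0*-3*-1*-3 = 0  (running total: -36)
T_{212}*u_2*v_1*w_2 = 1*-3*-1*-2 = -6  (running total: -42)
T_{221}*u_2*v_2*w_1 = 0*-3*-4*-3 = 0  (running total: -42)
T_{222}*u_2*v_2*w_2 = -1*-3*-4*-2 = 24  (running total: -18)
S = -18

-18


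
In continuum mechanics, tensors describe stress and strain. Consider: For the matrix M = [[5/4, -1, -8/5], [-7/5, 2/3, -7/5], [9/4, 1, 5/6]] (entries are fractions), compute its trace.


The trace is the sum of diagonal entries.
Diagonal: M[1,1] = 5/4, M[2,2] = 2/3, M[3,3] = 5/6
Tr(M) = 5/4 + 2/3 + 5/6
Computing step by step:
After adding M[1,1]: 5/4
After adding M[2,2]: 23/12
After adding M[3,3]: 11/4
Tr(M) = 11/4

11/4


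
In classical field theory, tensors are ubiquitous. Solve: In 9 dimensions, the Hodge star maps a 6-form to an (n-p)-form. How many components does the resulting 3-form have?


The Hodge dual of a p-form on an n-dimensional manifold is an (n-p)-form.
n = 9, p = 6, so dual degree = 9 - 6 = 3
The number of components is C(n, n-p) = C(9, 3) = 84

84


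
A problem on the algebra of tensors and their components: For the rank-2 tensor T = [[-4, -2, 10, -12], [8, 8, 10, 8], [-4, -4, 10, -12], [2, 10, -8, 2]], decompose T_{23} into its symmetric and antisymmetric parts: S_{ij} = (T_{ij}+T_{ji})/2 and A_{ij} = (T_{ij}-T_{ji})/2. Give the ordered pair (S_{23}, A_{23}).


T_{23} = 10
T_{32} = -4
S_{23} = (10 + -4)/2 = 6/2 = 3
A_{23} = (10 - -4)/2 = 14/2 = 7
Check: S + A = 3 + 7 = 10 = T_{23}.

(3, 7)


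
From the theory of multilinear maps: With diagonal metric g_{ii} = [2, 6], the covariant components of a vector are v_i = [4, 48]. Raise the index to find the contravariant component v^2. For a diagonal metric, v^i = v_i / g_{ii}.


To raise an index with a diagonal metric: v^i = v_i / g_{ii}.
For index 2: v_2 = 48, g_{22} = 6
v^2 = 48 / 6 = 8

8


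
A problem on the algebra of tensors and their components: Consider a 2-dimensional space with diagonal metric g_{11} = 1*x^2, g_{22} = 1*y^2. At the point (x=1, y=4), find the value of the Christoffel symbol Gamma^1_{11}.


For a diagonal metric, Gamma^k_{ij} = (1/2) g^{kk} (dg_{ik}/dx_j + dg_{jk}/dx_i - dg_{ij}/dx_k).
The metric is diagonal, so g_{ab} = 0 for a != b.
At the given point: g_{11} = 1, g_{22} = 16
g^{11} = 1/1
dg_{11}/dx_1 = dg_{11}/dx_1 = 2
dg_{11}/dx_1 = dg_{11}/dx_1 = 2
dg_{11}/dx_1 = dg_{11}/dx_1 = 2
Numerator = 2 + 2 - 2 = 2
Gamma^1_{11} = 2 / (2 * 1) = 1

1


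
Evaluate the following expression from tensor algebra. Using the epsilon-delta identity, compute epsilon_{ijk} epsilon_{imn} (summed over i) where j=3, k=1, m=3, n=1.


Using the identity: epsilon_{ijk} epsilon_{imn} = delta_{jm} delta_{kn} - delta_{jn} delta_{km}.
delta_{33} = 1
delta_{11} = 1
delta_{31} = 0
delta_{13} = 0
Result = 1 * 1 - 0 * 0 = 1 - 0 = 1

1


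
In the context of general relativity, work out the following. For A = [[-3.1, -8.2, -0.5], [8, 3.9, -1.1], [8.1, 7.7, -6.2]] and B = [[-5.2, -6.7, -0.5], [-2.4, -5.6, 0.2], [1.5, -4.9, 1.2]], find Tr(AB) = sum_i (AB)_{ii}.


Tr(AB) = sum_i (AB)_{ii} where (AB)_{ii} = sum_k A_{ik} B_{ki}.
(AB)_{11} = -3.1*-5.2 + -8.2*-2.4 + -0.5*1.5 = 35.05
(AB)_{22} = 8*-6.7 + 3.9*-5.6 + -1.1*-4.9 = -70.05
(AB)_{33} = 8.1*-0.5 + 7.7*0.2 + -6.2*1.2 = -9.95
Tr(AB) = 35.05 + -70.05 + -9.95 = -44.95

-44.95


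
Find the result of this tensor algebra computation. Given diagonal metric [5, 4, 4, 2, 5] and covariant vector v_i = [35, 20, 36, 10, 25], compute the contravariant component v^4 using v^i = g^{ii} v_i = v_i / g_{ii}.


To raise an index with a diagonal metric: v^i = v_i / g_{ii}.
For index 4: v_4 = 10, g_{44} = 2
v^4 = 10 / 2 = 5

5


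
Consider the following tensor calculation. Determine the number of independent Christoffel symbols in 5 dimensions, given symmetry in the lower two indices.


Christoffel symbols Gamma^k_{ij} are symmetric in i,j, so there are d * d(d+1)/2 independent symbols.
d = 5
d(d+1)/2 = 5 * 6 / 2 = 15
Total = 5 * 15 = 75

75


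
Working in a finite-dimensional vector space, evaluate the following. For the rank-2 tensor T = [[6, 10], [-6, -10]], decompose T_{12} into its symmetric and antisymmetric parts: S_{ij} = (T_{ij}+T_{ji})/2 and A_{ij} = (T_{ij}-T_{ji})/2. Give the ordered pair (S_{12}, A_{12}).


T_{12} = 10
T_{21} = -6
S_{12} = (10 + -6)/2 = 4/2 = 2
A_{12} = (10 - -6)/2 = 16/2 = 8
Check: S + A = 2 + 8 = 10 = T_{12}.

(2, 8)
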